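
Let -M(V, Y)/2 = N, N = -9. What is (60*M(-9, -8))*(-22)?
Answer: -23760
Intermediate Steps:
M(V, Y) = 18 (M(V, Y) = -2*(-9) = 18)
(60*M(-9, -8))*(-22) = (60*18)*(-22) = 1080*(-22) = -23760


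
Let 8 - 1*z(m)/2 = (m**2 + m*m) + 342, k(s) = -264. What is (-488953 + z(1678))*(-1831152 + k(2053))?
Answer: 21523454647512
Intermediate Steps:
z(m) = -668 - 4*m**2 (z(m) = 16 - 2*((m**2 + m*m) + 342) = 16 - 2*((m**2 + m**2) + 342) = 16 - 2*(2*m**2 + 342) = 16 - 2*(342 + 2*m**2) = 16 + (-684 - 4*m**2) = -668 - 4*m**2)
(-488953 + z(1678))*(-1831152 + k(2053)) = (-488953 + (-668 - 4*1678**2))*(-1831152 - 264) = (-488953 + (-668 - 4*2815684))*(-1831416) = (-488953 + (-668 - 11262736))*(-1831416) = (-488953 - 11263404)*(-1831416) = -11752357*(-1831416) = 21523454647512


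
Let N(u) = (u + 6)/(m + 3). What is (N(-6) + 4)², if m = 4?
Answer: 16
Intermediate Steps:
N(u) = 6/7 + u/7 (N(u) = (u + 6)/(4 + 3) = (6 + u)/7 = (6 + u)*(⅐) = 6/7 + u/7)
(N(-6) + 4)² = ((6/7 + (⅐)*(-6)) + 4)² = ((6/7 - 6/7) + 4)² = (0 + 4)² = 4² = 16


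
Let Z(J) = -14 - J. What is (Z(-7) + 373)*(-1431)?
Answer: -523746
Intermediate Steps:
(Z(-7) + 373)*(-1431) = ((-14 - 1*(-7)) + 373)*(-1431) = ((-14 + 7) + 373)*(-1431) = (-7 + 373)*(-1431) = 366*(-1431) = -523746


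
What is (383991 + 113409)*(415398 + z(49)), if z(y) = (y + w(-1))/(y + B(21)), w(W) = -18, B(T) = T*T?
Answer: 10124330836740/49 ≈ 2.0662e+11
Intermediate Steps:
B(T) = T²
z(y) = (-18 + y)/(441 + y) (z(y) = (y - 18)/(y + 21²) = (-18 + y)/(y + 441) = (-18 + y)/(441 + y))
(383991 + 113409)*(415398 + z(49)) = (383991 + 113409)*(415398 + (-18 + 49)/(441 + 49)) = 497400*(415398 + 31/490) = 497400*(203545051/490) = 10124330836740/49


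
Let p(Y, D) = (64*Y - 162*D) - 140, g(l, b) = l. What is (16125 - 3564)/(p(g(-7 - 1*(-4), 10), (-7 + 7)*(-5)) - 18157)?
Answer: -4187/6163 ≈ -0.67938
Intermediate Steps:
p(Y, D) = -140 - 162*D + 64*Y (p(Y, D) = (-162*D + 64*Y) - 140 = -140 - 162*D + 64*Y)
(16125 - 3564)/(p(g(-7 - 1*(-4), 10), (-7 + 7)*(-5)) - 18157) = (16125 - 3564)/((-140 - 162*(-7 + 7)*(-5) + 64*(-7 - 1*(-4))) - 18157) = 12561/((-140 - 0*(-5) + 64*(-7 + 4)) - 18157) = 12561/((-140 - 162*0 + 64*(-3)) - 18157) = 12561/((-140 + 0 - 192) - 18157) = 12561/(-332 - 18157) = 12561/(-18489) = 12561*(-1/18489) = -4187/6163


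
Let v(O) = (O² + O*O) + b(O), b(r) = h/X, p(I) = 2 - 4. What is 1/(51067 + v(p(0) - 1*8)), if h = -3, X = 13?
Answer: 13/666468 ≈ 1.9506e-5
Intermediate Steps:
p(I) = -2
b(r) = -3/13
v(O) = -3/13 + 2*O² (v(O) = (O² + O*O) - 3/13 = (O² + O²) - 3/13 = 2*O² - 3/13 = -3/13 + 2*O²)
1/(51067 + v(p(0) - 1*8)) = 1/(51067 + (-3/13 + 2*(-2 - 1*8)²)) = 1/(51067 + (-3/13 + 2*(-2 - 8)²)) = 1/(51067 + (-3/13 + 2*(-10)²)) = 1/(51067 + (-3/13 + 2*100)) = 1/(51067 + (-3/13 + 200)) = 1/(51067 + 2597/13) = 1/(666468/13) = 13/666468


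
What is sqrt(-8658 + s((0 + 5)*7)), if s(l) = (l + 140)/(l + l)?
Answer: I*sqrt(34622)/2 ≈ 93.035*I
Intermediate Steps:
s(l) = (140 + l)/(2*l) (s(l) = (140 + l)/((2*l)) = (140 + l)*(1/(2*l)) = (140 + l)/(2*l))
sqrt(-8658 + s((0 + 5)*7)) = sqrt(-8658 + (140 + (0 + 5)*7)/(2*(((0 + 5)*7)))) = sqrt(-8658 + (140 + 5*7)/(2*((5*7)))) = sqrt(-8658 + (1/2)*(140 + 35)/35) = sqrt(-8658 + (1/2)*(1/35)*175) = sqrt(-8658 + 5/2) = sqrt(-17311/2) = I*sqrt(34622)/2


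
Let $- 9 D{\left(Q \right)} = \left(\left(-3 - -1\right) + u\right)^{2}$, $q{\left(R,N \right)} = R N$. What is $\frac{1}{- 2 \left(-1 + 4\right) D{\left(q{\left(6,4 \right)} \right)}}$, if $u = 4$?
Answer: $\frac{3}{8} \approx 0.375$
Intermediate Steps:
$q{\left(R,N \right)} = N R$
$D{\left(Q \right)} = - \frac{4}{9}$ ($D{\left(Q \right)} = - \frac{\left(\left(-3 - -1\right) + 4\right)^{2}}{9} = - \frac{\left(\left(-3 + 1\right) + 4\right)^{2}}{9} = - \frac{\left(-2 + 4\right)^{2}}{9} = - \frac{2^{2}}{9} = \left(- \frac{1}{9}\right) 4 = - \frac{4}{9}$)
$\frac{1}{- 2 \left(-1 + 4\right) D{\left(q{\left(6,4 \right)} \right)}} = \frac{1}{- 2 \left(-1 + 4\right) \left(- \frac{4}{9}\right)} = \frac{1}{\left(-2\right) 3 \left(- \frac{4}{9}\right)} = \frac{1}{\left(-6\right) \left(- \frac{4}{9}\right)} = \frac{1}{\frac{8}{3}} = \frac{3}{8}$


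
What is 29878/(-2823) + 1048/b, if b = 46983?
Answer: -466933190/44211003 ≈ -10.561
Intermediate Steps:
29878/(-2823) + 1048/b = 29878/(-2823) + 1048/46983 = 29878*(-1/2823) + 1048*(1/46983) = -29878/2823 + 1048/46983 = -466933190/44211003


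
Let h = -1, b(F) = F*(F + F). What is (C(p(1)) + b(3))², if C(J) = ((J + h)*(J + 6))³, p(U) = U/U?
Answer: 324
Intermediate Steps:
p(U) = 1
b(F) = 2*F² (b(F) = F*(2*F) = 2*F²)
C(J) = (-1 + J)³*(6 + J)³ (C(J) = ((J - 1)*(J + 6))³ = ((-1 + J)*(6 + J))³ = (-1 + J)³*(6 + J)³)
(C(p(1)) + b(3))² = ((-1 + 1)³*(6 + 1)³ + 2*3²)² = (0³*7³ + 2*9)² = (0*343 + 18)² = (0 + 18)² = 18² = 324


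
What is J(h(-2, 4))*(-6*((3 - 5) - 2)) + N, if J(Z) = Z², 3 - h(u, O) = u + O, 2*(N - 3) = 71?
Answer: 125/2 ≈ 62.500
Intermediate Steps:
N = 77/2 (N = 3 + (½)*71 = 3 + 71/2 = 77/2 ≈ 38.500)
h(u, O) = 3 - O - u (h(u, O) = 3 - (u + O) = 3 - (O + u) = 3 + (-O - u) = 3 - O - u)
J(h(-2, 4))*(-6*((3 - 5) - 2)) + N = (3 - 1*4 - 1*(-2))²*(-6*((3 - 5) - 2)) + 77/2 = (3 - 4 + 2)²*(-6*(-2 - 2)) + 77/2 = 1²*(-6*(-4)) + 77/2 = 1*24 + 77/2 = 24 + 77/2 = 125/2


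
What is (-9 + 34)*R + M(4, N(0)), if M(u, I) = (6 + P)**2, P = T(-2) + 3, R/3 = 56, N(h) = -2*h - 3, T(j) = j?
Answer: 4249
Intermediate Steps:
N(h) = -3 - 2*h
R = 168 (R = 3*56 = 168)
P = 1 (P = -2 + 3 = 1)
M(u, I) = 49 (M(u, I) = (6 + 1)**2 = 7**2 = 49)
(-9 + 34)*R + M(4, N(0)) = (-9 + 34)*168 + 49 = 25*168 + 49 = 4200 + 49 = 4249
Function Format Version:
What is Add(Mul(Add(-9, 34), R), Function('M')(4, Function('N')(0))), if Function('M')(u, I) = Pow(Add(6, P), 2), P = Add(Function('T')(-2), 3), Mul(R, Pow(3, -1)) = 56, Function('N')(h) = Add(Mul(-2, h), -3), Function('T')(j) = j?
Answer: 4249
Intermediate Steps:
Function('N')(h) = Add(-3, Mul(-2, h))
R = 168 (R = Mul(3, 56) = 168)
P = 1 (P = Add(-2, 3) = 1)
Function('M')(u, I) = 49 (Function('M')(u, I) = Pow(Add(6, 1), 2) = Pow(7, 2) = 49)
Add(Mul(Add(-9, 34), R), Function('M')(4, Function('N')(0))) = Add(Mul(Add(-9, 34), 168), 49) = Add(Mul(25, 168), 49) = Add(4200, 49) = 4249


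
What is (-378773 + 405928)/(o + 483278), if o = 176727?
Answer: 5431/132001 ≈ 0.041144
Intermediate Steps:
(-378773 + 405928)/(o + 483278) = (-378773 + 405928)/(176727 + 483278) = 27155/660005 = 27155*(1/660005) = 5431/132001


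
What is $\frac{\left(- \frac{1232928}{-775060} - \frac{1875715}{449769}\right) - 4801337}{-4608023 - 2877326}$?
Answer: $\frac{418434297051229612}{652344349955334465} \approx 0.64143$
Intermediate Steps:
$\frac{\left(- \frac{1232928}{-775060} - \frac{1875715}{449769}\right) - 4801337}{-4608023 - 2877326} = \frac{\left(\left(-1232928\right) \left(- \frac{1}{775060}\right) - \frac{1875715}{449769}\right) - 4801337}{-7485349} = \left(\left(\frac{308232}{193765} - \frac{1875715}{449769}\right) - 4801337\right) \left(- \frac{1}{7485349}\right) = \left(- \frac{224814718567}{87149490285} - 4801337\right) \left(- \frac{1}{7485349}\right) = \left(- \frac{418434297051229612}{87149490285}\right) \left(- \frac{1}{7485349}\right) = \frac{418434297051229612}{652344349955334465}$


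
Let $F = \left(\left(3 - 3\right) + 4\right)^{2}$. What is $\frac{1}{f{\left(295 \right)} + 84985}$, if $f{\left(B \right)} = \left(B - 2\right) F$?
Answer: $\frac{1}{89673} \approx 1.1152 \cdot 10^{-5}$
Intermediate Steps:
$F = 16$ ($F = \left(0 + 4\right)^{2} = 4^{2} = 16$)
$f{\left(B \right)} = -32 + 16 B$ ($f{\left(B \right)} = \left(B - 2\right) 16 = \left(-2 + B\right) 16 = -32 + 16 B$)
$\frac{1}{f{\left(295 \right)} + 84985} = \frac{1}{\left(-32 + 16 \cdot 295\right) + 84985} = \frac{1}{\left(-32 + 4720\right) + 84985} = \frac{1}{4688 + 84985} = \frac{1}{89673}$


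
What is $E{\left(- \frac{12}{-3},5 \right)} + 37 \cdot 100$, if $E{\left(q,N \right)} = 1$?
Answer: $3701$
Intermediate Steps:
$E{\left(- \frac{12}{-3},5 \right)} + 37 \cdot 100 = 1 + 37 \cdot 100 = 1 + 3700 = 3701$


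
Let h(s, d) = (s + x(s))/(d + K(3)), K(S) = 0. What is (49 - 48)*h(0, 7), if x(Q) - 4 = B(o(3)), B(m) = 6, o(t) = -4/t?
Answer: 10/7 ≈ 1.4286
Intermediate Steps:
x(Q) = 10 (x(Q) = 4 + 6 = 10)
h(s, d) = (10 + s)/d (h(s, d) = (s + 10)/(d + 0) = (10 + s)/d)
(49 - 48)*h(0, 7) = (49 - 48)*((10 + 0)/7) = 1*((⅐)*10) = 1*(10/7) = 10/7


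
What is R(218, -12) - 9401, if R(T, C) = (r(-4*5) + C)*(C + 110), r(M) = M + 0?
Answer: -12537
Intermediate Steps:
r(M) = M
R(T, C) = (-20 + C)*(110 + C) (R(T, C) = (-4*5 + C)*(C + 110) = (-20 + C)*(110 + C))
R(218, -12) - 9401 = (-2200 + (-12)**2 + 90*(-12)) - 9401 = (-2200 + 144 - 1080) - 9401 = -3136 - 9401 = -12537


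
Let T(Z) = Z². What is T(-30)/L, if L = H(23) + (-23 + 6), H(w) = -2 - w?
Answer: -150/7 ≈ -21.429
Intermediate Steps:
L = -42 (L = (-2 - 1*23) + (-23 + 6) = (-2 - 23) - 17 = -25 - 17 = -42)
T(-30)/L = (-30)²/(-42) = 900*(-1/42) = -150/7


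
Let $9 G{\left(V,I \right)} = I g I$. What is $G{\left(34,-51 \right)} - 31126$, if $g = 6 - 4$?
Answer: $-30548$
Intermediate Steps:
$g = 2$
$G{\left(V,I \right)} = \frac{2 I^{2}}{9}$ ($G{\left(V,I \right)} = \frac{I 2 I}{9} = \frac{2 I I}{9} = \frac{2 I^{2}}{9}$)
$G{\left(34,-51 \right)} - 31126 = \frac{2 \left(-51\right)^{2}}{9} - 31126 = \frac{2}{9} \cdot 2601 - 31126 = 578 - 31126 = -30548$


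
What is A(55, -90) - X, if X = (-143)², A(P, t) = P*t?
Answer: -25399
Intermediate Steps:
X = 20449
A(55, -90) - X = 55*(-90) - 1*20449 = -4950 - 20449 = -25399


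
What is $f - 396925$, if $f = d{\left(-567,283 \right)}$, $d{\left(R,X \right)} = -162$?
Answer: $-397087$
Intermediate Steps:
$f = -162$
$f - 396925 = -162 - 396925 = -397087$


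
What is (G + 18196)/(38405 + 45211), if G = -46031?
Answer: -27835/83616 ≈ -0.33289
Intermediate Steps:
(G + 18196)/(38405 + 45211) = (-46031 + 18196)/(38405 + 45211) = -27835/83616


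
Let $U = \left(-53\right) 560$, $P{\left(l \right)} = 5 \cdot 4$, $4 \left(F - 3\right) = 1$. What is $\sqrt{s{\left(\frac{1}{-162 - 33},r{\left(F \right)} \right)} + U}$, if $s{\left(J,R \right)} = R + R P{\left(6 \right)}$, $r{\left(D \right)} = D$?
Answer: $\frac{i \sqrt{118447}}{2} \approx 172.08 i$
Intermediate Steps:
$F = \frac{13}{4}$ ($F = 3 + \frac{1}{4} \cdot 1 = 3 + \frac{1}{4} = \frac{13}{4} \approx 3.25$)
$P{\left(l \right)} = 20$
$s{\left(J,R \right)} = 21 R$ ($s{\left(J,R \right)} = R + R 20 = R + 20 R = 21 R$)
$U = -29680$
$\sqrt{s{\left(\frac{1}{-162 - 33},r{\left(F \right)} \right)} + U} = \sqrt{21 \cdot \frac{13}{4} - 29680} = \sqrt{\frac{273}{4} - 29680} = \sqrt{- \frac{118447}{4}} = \frac{i \sqrt{118447}}{2}$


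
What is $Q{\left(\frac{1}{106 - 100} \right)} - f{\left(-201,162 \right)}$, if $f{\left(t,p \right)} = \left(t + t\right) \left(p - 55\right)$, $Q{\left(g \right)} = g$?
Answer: $\frac{258085}{6} \approx 43014.0$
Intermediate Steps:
$f{\left(t,p \right)} = 2 t \left(-55 + p\right)$
$Q{\left(\frac{1}{106 - 100} \right)} - f{\left(-201,162 \right)} = \frac{1}{106 - 100} - 2 \left(-201\right) \left(-55 + 162\right) = \frac{1}{6} - 2 \left(-201\right) 107 = \frac{1}{6} - -43014 = \frac{1}{6} + 43014 = \frac{258085}{6}$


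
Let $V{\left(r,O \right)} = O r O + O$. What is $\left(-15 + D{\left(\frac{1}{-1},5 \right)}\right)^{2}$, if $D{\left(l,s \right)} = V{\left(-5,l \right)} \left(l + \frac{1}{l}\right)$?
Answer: $9$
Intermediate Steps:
$V{\left(r,O \right)} = O + r O^{2}$ ($V{\left(r,O \right)} = r O^{2} + O = O + r O^{2}$)
$D{\left(l,s \right)} = l \left(1 - 5 l\right) \left(l + \frac{1}{l}\right)$ ($D{\left(l,s \right)} = l \left(1 + l \left(-5\right)\right) \left(l + \frac{1}{l}\right) = l \left(1 - 5 l\right) \left(l + \frac{1}{l}\right)$)
$\left(-15 + D{\left(\frac{1}{-1},5 \right)}\right)^{2} = \left(-15 + \left(1 + \left(\frac{1}{-1}\right)^{2}\right) \left(1 - \frac{5}{-1}\right)\right)^{2} = \left(-15 + \left(1 + \left(-1\right)^{2}\right) \left(1 - -5\right)\right)^{2} = \left(-15 + \left(1 + 1\right) \left(1 + 5\right)\right)^{2} = \left(-15 + 2 \cdot 6\right)^{2} = \left(-15 + 12\right)^{2} = \left(-3\right)^{2} = 9$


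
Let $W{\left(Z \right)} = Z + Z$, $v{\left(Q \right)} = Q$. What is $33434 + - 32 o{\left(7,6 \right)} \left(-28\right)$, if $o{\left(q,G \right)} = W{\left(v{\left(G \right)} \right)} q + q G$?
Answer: $146330$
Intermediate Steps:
$W{\left(Z \right)} = 2 Z$
$o{\left(q,G \right)} = 3 G q$ ($o{\left(q,G \right)} = 2 G q + q G = 2 G q + G q = 3 G q$)
$33434 + - 32 o{\left(7,6 \right)} \left(-28\right) = 33434 + - 32 \cdot 3 \cdot 6 \cdot 7 \left(-28\right) = 33434 + \left(-32\right) 126 \left(-28\right) = 33434 - -112896 = 33434 + 112896 = 146330$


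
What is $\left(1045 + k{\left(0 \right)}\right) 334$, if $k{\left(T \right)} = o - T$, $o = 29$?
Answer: $358716$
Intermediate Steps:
$k{\left(T \right)} = 29 - T$
$\left(1045 + k{\left(0 \right)}\right) 334 = \left(1045 + \left(29 - 0\right)\right) 334 = \left(1045 + \left(29 + 0\right)\right) 334 = \left(1045 + 29\right) 334 = 1074 \cdot 334 = 358716$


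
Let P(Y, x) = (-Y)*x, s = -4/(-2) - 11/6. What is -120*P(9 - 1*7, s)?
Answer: 40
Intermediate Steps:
s = ⅙ (s = -4*(-½) - 11*⅙ = 2 - 11/6 = ⅙ ≈ 0.16667)
P(Y, x) = -Y*x
-120*P(9 - 1*7, s) = -(-120)*(9 - 1*7)/6 = -(-120)*(9 - 7)/6 = -(-120)*2/6 = -120*(-⅓) = 40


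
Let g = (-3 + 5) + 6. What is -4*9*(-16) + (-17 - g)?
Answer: 551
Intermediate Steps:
g = 8 (g = 2 + 6 = 8)
-4*9*(-16) + (-17 - g) = -4*9*(-16) + (-17 - 1*8) = -36*(-16) + (-17 - 8) = 576 - 25 = 551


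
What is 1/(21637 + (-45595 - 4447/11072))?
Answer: -11072/265267423 ≈ -4.1739e-5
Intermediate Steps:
1/(21637 + (-45595 - 4447/11072)) = 1/(21637 - 504832287/11072) = 1/(-265267423/11072) = -11072/265267423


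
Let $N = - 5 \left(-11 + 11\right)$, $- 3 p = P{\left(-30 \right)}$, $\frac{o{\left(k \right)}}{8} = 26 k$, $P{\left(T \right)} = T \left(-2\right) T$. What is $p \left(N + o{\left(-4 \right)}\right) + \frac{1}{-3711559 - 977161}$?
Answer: $- \frac{2340609024001}{4688720} \approx -4.992 \cdot 10^{5}$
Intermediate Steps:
$P{\left(T \right)} = - 2 T^{2}$ ($P{\left(T \right)} = - 2 T T = - 2 T^{2}$)
$o{\left(k \right)} = 208 k$ ($o{\left(k \right)} = 8 \cdot 26 k = 208 k$)
$p = 600$ ($p = - \frac{\left(-2\right) \left(-30\right)^{2}}{3} = - \frac{\left(-2\right) 900}{3} = \left(- \frac{1}{3}\right) \left(-1800\right) = 600$)
$N = 0$ ($N = \left(-5\right) 0 = 0$)
$p \left(N + o{\left(-4 \right)}\right) + \frac{1}{-3711559 - 977161} = 600 \left(0 + 208 \left(-4\right)\right) + \frac{1}{-3711559 - 977161} = 600 \left(0 - 832\right) + \frac{1}{-4688720} = 600 \left(-832\right) - \frac{1}{4688720} = -499200 - \frac{1}{4688720} = - \frac{2340609024001}{4688720}$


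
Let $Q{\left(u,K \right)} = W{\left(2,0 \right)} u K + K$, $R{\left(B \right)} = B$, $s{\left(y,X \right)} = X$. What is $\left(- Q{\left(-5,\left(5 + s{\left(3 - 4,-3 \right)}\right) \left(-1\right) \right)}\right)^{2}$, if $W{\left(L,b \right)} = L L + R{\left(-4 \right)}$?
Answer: $4$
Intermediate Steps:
$W{\left(L,b \right)} = -4 + L^{2}$ ($W{\left(L,b \right)} = L L - 4 = L^{2} - 4 = -4 + L^{2}$)
$Q{\left(u,K \right)} = K$ ($Q{\left(u,K \right)} = \left(-4 + 2^{2}\right) u K + K = \left(-4 + 4\right) u K + K = 0 u K + K = 0 K + K = 0 + K = K$)
$\left(- Q{\left(-5,\left(5 + s{\left(3 - 4,-3 \right)}\right) \left(-1\right) \right)}\right)^{2} = \left(- \left(5 - 3\right) \left(-1\right)\right)^{2} = \left(- 2 \left(-1\right)\right)^{2} = \left(\left(-1\right) \left(-2\right)\right)^{2} = 2^{2} = 4$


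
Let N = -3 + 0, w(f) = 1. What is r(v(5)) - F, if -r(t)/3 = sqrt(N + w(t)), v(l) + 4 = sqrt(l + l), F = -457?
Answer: 457 - 3*I*sqrt(2) ≈ 457.0 - 4.2426*I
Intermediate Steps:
N = -3
v(l) = -4 + sqrt(2)*sqrt(l) (v(l) = -4 + sqrt(l + l) = -4 + sqrt(2*l) = -4 + sqrt(2)*sqrt(l))
r(t) = -3*I*sqrt(2) (r(t) = -3*sqrt(-3 + 1) = -3*I*sqrt(2))
r(v(5)) - F = -3*I*sqrt(2) - 1*(-457) = -3*I*sqrt(2) + 457 = 457 - 3*I*sqrt(2)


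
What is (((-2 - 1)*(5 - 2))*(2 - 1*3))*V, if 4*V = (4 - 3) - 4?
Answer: -27/4 ≈ -6.7500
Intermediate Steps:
V = -3/4 (V = ((4 - 3) - 4)/4 = (1 - 4)/4 = (1/4)*(-3) = -3/4 ≈ -0.75000)
(((-2 - 1)*(5 - 2))*(2 - 1*3))*V = (((-2 - 1)*(5 - 2))*(2 - 1*3))*(-3/4) = ((-3*3)*(2 - 3))*(-3/4) = -9*(-1)*(-3/4) = 9*(-3/4) = -27/4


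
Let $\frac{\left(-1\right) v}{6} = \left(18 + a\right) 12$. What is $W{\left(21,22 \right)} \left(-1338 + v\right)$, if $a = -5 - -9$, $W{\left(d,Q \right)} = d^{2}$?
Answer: $-1288602$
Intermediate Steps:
$a = 4$ ($a = -5 + 9 = 4$)
$v = -1584$ ($v = - 6 \left(18 + 4\right) 12 = - 6 \cdot 22 \cdot 12 = \left(-6\right) 264 = -1584$)
$W{\left(21,22 \right)} \left(-1338 + v\right) = 21^{2} \left(-1338 - 1584\right) = 441 \left(-2922\right) = -1288602$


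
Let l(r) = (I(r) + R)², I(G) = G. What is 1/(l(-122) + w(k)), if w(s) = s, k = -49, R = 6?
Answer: 1/13407 ≈ 7.4588e-5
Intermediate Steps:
l(r) = (6 + r)² (l(r) = (r + 6)² = (6 + r)²)
1/(l(-122) + w(k)) = 1/((6 - 122)² - 49) = 1/((-116)² - 49) = 1/(13456 - 49) = 1/13407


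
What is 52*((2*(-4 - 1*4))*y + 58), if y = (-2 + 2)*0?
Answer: 3016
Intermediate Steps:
y = 0 (y = 0*0 = 0)
52*((2*(-4 - 1*4))*y + 58) = 52*((2*(-4 - 1*4))*0 + 58) = 52*((2*(-4 - 4))*0 + 58) = 52*((2*(-8))*0 + 58) = 52*(-16*0 + 58) = 52*(0 + 58) = 52*58 = 3016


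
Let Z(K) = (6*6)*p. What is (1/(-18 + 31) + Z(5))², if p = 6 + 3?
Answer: 17749369/169 ≈ 1.0503e+5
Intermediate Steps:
p = 9
Z(K) = 324 (Z(K) = (6*6)*9 = 36*9 = 324)
(1/(-18 + 31) + Z(5))² = (1/(-18 + 31) + 324)² = (1/13 + 324)² = (4213/13)² = 17749369/169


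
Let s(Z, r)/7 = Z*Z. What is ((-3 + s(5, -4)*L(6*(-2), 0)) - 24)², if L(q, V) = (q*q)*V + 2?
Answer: 104329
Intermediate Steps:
s(Z, r) = 7*Z² (s(Z, r) = 7*(Z*Z) = 7*Z²)
L(q, V) = 2 + V*q² (L(q, V) = q²*V + 2 = V*q² + 2 = 2 + V*q²)
((-3 + s(5, -4)*L(6*(-2), 0)) - 24)² = ((-3 + (7*5²)*(2 + 0*(6*(-2))²)) - 24)² = ((-3 + (7*25)*(2 + 0*(-12)²)) - 24)² = ((-3 + 175*(2 + 0*144)) - 24)² = ((-3 + 175*(2 + 0)) - 24)² = ((-3 + 175*2) - 24)² = ((-3 + 350) - 24)² = (347 - 24)² = 323² = 104329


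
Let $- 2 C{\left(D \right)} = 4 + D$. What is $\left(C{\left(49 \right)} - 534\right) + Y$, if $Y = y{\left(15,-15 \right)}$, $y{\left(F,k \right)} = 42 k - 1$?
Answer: $- \frac{2383}{2} \approx -1191.5$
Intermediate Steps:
$C{\left(D \right)} = -2 - \frac{D}{2}$ ($C{\left(D \right)} = - \frac{4 + D}{2} = -2 - \frac{D}{2}$)
$y{\left(F,k \right)} = -1 + 42 k$
$Y = -631$ ($Y = -1 + 42 \left(-15\right) = -1 - 630 = -631$)
$\left(C{\left(49 \right)} - 534\right) + Y = \left(\left(-2 - \frac{49}{2}\right) - 534\right) - 631 = \left(- \frac{53}{2} - 534\right) - 631 = - \frac{1121}{2} - 631 = - \frac{2383}{2}$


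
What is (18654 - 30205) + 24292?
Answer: 12741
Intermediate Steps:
(18654 - 30205) + 24292 = -11551 + 24292 = 12741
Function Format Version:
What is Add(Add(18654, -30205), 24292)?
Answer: 12741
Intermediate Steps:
Add(Add(18654, -30205), 24292) = Add(-11551, 24292) = 12741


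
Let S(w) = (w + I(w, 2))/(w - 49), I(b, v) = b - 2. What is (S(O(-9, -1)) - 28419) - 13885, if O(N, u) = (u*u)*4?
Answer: -634562/15 ≈ -42304.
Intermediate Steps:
O(N, u) = 4*u² (O(N, u) = u²*4 = 4*u²)
I(b, v) = -2 + b
S(w) = (-2 + 2*w)/(-49 + w) (S(w) = (w + (-2 + w))/(w - 49) = (-2 + 2*w)/(-49 + w))
(S(O(-9, -1)) - 28419) - 13885 = (2*(-1 + 4*(-1)²)/(-49 + 4*(-1)²) - 28419) - 13885 = (2*(-1 + 4*1)/(-49 + 4*1) - 28419) - 13885 = (2*(-1 + 4)/(-49 + 4) - 28419) - 13885 = (2*3/(-45) - 28419) - 13885 = (2*(-1/45)*3 - 28419) - 13885 = (-2/15 - 28419) - 13885 = -426287/15 - 13885 = -634562/15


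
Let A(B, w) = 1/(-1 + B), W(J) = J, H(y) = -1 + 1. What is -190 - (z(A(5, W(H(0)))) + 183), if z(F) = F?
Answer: -1493/4 ≈ -373.25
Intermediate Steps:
H(y) = 0
-190 - (z(A(5, W(H(0)))) + 183) = -190 - (1/(-1 + 5) + 183) = -190 - (1/4 + 183) = -190 - (¼ + 183) = -190 - 1*733/4 = -190 - 733/4 = -1493/4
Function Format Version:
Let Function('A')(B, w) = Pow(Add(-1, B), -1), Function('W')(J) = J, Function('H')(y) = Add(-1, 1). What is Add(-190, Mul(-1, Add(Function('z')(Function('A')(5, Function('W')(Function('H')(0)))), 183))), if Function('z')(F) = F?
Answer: Rational(-1493, 4) ≈ -373.25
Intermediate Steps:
Function('H')(y) = 0
Add(-190, Mul(-1, Add(Function('z')(Function('A')(5, Function('W')(Function('H')(0)))), 183))) = Add(-190, Mul(-1, Add(Pow(Add(-1, 5), -1), 183))) = Add(-190, Mul(-1, Add(Pow(4, -1), 183))) = Add(-190, Mul(-1, Add(Rational(1, 4), 183))) = Add(-190, Mul(-1, Rational(733, 4))) = Add(-190, Rational(-733, 4)) = Rational(-1493, 4)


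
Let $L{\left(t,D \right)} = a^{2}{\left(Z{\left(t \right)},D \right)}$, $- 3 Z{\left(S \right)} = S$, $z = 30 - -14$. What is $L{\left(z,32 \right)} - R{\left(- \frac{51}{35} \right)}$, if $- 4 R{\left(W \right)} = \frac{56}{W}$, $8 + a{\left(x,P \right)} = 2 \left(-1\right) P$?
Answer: $\frac{263894}{51} \approx 5174.4$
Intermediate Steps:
$z = 44$ ($z = 30 + 14 = 44$)
$Z{\left(S \right)} = - \frac{S}{3}$
$a{\left(x,P \right)} = -8 - 2 P$ ($a{\left(x,P \right)} = -8 + 2 \left(-1\right) P = -8 - 2 P$)
$L{\left(t,D \right)} = \left(-8 - 2 D\right)^{2}$
$R{\left(W \right)} = - \frac{14}{W}$ ($R{\left(W \right)} = - \frac{56 \frac{1}{W}}{4} = - \frac{14}{W}$)
$L{\left(z,32 \right)} - R{\left(- \frac{51}{35} \right)} = 4 \left(4 + 32\right)^{2} - - \frac{14}{\left(-51\right) \frac{1}{35}} = 4 \cdot 36^{2} - - \frac{14}{\left(-51\right) \frac{1}{35}} = 4 \cdot 1296 - - \frac{14}{- \frac{51}{35}} = 5184 - \left(-14\right) \left(- \frac{35}{51}\right) = 5184 - \frac{490}{51} = \frac{263894}{51}$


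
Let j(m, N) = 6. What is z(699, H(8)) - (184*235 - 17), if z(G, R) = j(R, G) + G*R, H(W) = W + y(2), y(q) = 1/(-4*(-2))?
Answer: -300301/8 ≈ -37538.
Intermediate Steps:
y(q) = ⅛ (y(q) = 1/8 = ⅛)
H(W) = ⅛ + W (H(W) = W + ⅛ = ⅛ + W)
z(G, R) = 6 + G*R
z(699, H(8)) - (184*235 - 17) = (6 + 699*(⅛ + 8)) - (184*235 - 17) = (6 + 699*(65/8)) - (43240 - 17) = (6 + 45435/8) - 1*43223 = 45483/8 - 43223 = -300301/8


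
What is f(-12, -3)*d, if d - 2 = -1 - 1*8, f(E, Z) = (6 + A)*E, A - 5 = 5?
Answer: 1344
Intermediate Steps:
A = 10 (A = 5 + 5 = 10)
f(E, Z) = 16*E (f(E, Z) = (6 + 10)*E = 16*E)
d = -7 (d = 2 + (-1 - 1*8) = 2 + (-1 - 8) = 2 - 9 = -7)
f(-12, -3)*d = (16*(-12))*(-7) = -192*(-7) = 1344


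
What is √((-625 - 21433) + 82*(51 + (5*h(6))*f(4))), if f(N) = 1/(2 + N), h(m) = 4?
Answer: 2*I*√39606/3 ≈ 132.68*I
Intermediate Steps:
√((-625 - 21433) + 82*(51 + (5*h(6))*f(4))) = √((-625 - 21433) + 82*(51 + (5*4)/(2 + 4))) = √(-22058 + 82*(51 + 20/6)) = √(-22058 + 82*(51 + 20*(⅙))) = √(-22058 + 82*(51 + 10/3)) = √(-22058 + 82*(163/3)) = √(-22058 + 13366/3) = √(-52808/3) = 2*I*√39606/3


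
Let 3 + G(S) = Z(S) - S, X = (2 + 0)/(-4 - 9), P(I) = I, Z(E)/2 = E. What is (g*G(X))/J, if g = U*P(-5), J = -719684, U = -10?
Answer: 1025/4677946 ≈ 0.00021911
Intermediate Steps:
Z(E) = 2*E
X = -2/13 (X = 2/(-13) = 2*(-1/13) = -2/13 ≈ -0.15385)
g = 50 (g = -10*(-5) = 50)
G(S) = -3 + S (G(S) = -3 + (2*S - S) = -3 + S)
(g*G(X))/J = (50*(-3 - 2/13))/(-719684) = (50*(-41/13))*(-1/719684) = -2050/13*(-1/719684) = 1025/4677946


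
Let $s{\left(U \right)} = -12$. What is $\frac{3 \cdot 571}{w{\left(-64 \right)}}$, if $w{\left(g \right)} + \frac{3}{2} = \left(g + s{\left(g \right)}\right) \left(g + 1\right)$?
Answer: $\frac{1142}{3191} \approx 0.35788$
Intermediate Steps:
$w{\left(g \right)} = - \frac{3}{2} + \left(1 + g\right) \left(-12 + g\right)$ ($w{\left(g \right)} = - \frac{3}{2} + \left(g - 12\right) \left(g + 1\right) = - \frac{3}{2} + \left(-12 + g\right) \left(1 + g\right) = - \frac{3}{2} + \left(1 + g\right) \left(-12 + g\right)$)
$\frac{3 \cdot 571}{w{\left(-64 \right)}} = \frac{3 \cdot 571}{- \frac{27}{2} + \left(-64\right)^{2} - -704} = \frac{1713}{- \frac{27}{2} + 4096 + 704} = \frac{1713}{\frac{9573}{2}} = 1713 \cdot \frac{2}{9573} = \frac{1142}{3191}$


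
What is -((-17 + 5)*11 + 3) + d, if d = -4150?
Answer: -4021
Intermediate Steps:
-((-17 + 5)*11 + 3) + d = -((-17 + 5)*11 + 3) - 4150 = -(-12*11 + 3) - 4150 = -(-132 + 3) - 4150 = -1*(-129) - 4150 = 129 - 4150 = -4021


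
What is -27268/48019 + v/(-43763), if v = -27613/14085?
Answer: -16806719833493/29599000675245 ≈ -0.56781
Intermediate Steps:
v = -27613/14085 (v = -27613*1/14085 = -27613/14085 ≈ -1.9605)
-27268/48019 + v/(-43763) = -27268/48019 - 27613/14085/(-43763) = -27268*1/48019 - 27613/14085*(-1/43763) = -27268/48019 + 27613/616401855 = -16806719833493/29599000675245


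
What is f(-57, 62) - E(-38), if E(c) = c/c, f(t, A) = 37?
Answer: 36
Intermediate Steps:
E(c) = 1
f(-57, 62) - E(-38) = 37 - 1*1 = 37 - 1 = 36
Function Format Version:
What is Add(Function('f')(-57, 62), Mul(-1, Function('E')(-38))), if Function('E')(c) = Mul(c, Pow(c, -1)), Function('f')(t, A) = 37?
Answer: 36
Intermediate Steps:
Function('E')(c) = 1
Add(Function('f')(-57, 62), Mul(-1, Function('E')(-38))) = Add(37, Mul(-1, 1)) = Add(37, -1) = 36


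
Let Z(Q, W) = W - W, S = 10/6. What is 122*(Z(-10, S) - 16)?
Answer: -1952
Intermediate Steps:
S = 5/3 (S = 10*(⅙) = 5/3 ≈ 1.6667)
Z(Q, W) = 0
122*(Z(-10, S) - 16) = 122*(0 - 16) = 122*(-16) = -1952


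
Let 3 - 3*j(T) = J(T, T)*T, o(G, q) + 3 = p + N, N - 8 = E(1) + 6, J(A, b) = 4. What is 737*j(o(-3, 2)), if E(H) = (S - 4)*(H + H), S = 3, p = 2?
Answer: -30217/3 ≈ -10072.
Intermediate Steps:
E(H) = -2*H (E(H) = (3 - 4)*(H + H) = -2*H)
N = 12 (N = 8 + (-2*1 + 6) = 8 + (-2 + 6) = 8 + 4 = 12)
o(G, q) = 11 (o(G, q) = -3 + (2 + 12) = -3 + 14 = 11)
j(T) = 1 - 4*T/3
737*j(o(-3, 2)) = 737*(1 - 4/3*11) = 737*(1 - 44/3) = 737*(-41/3) = -30217/3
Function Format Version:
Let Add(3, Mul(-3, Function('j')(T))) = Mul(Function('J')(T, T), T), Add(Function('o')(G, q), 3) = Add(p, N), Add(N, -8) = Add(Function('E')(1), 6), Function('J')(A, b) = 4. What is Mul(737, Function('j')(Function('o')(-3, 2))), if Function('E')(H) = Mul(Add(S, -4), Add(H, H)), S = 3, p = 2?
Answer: Rational(-30217, 3) ≈ -10072.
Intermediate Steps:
Function('E')(H) = Mul(-2, H) (Function('E')(H) = Mul(Add(3, -4), Add(H, H)) = Mul(-1, Mul(2, H)) = Mul(-2, H))
N = 12 (N = Add(8, Add(Mul(-2, 1), 6)) = Add(8, Add(-2, 6)) = Add(8, 4) = 12)
Function('o')(G, q) = 11 (Function('o')(G, q) = Add(-3, Add(2, 12)) = Add(-3, 14) = 11)
Function('j')(T) = Add(1, Mul(Rational(-4, 3), T)) (Function('j')(T) = Add(1, Mul(Rational(-1, 3), Mul(4, T))) = Add(1, Mul(Rational(-4, 3), T)))
Mul(737, Function('j')(Function('o')(-3, 2))) = Mul(737, Add(1, Mul(Rational(-4, 3), 11))) = Mul(737, Add(1, Rational(-44, 3))) = Mul(737, Rational(-41, 3)) = Rational(-30217, 3)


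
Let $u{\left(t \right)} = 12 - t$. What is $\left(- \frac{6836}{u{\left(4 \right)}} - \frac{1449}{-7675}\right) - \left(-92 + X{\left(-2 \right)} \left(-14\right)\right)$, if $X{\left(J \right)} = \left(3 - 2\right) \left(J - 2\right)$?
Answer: $- \frac{12561077}{15350} \approx -818.31$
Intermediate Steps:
$X{\left(J \right)} = -2 + J$ ($X{\left(J \right)} = 1 \left(-2 + J\right) = -2 + J$)
$\left(- \frac{6836}{u{\left(4 \right)}} - \frac{1449}{-7675}\right) - \left(-92 + X{\left(-2 \right)} \left(-14\right)\right) = \left(- \frac{6836}{12 - 4} - \frac{1449}{-7675}\right) - \left(-92 + \left(-2 - 2\right) \left(-14\right)\right) = \left(- \frac{6836}{12 - 4} - - \frac{1449}{7675}\right) - \left(-92 - -56\right) = \left(- \frac{6836}{8} + \frac{1449}{7675}\right) - \left(-92 + 56\right) = \left(\left(-6836\right) \frac{1}{8} + \frac{1449}{7675}\right) - -36 = \left(- \frac{1709}{2} + \frac{1449}{7675}\right) + 36 = - \frac{13113677}{15350} + 36 = - \frac{12561077}{15350}$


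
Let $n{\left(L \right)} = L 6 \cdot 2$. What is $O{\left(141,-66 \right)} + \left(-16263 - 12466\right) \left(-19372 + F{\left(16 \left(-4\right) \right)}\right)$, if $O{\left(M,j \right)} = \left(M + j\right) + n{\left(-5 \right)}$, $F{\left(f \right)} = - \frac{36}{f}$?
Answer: $\frac{8904352687}{16} \approx 5.5652 \cdot 10^{8}$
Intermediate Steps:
$n{\left(L \right)} = 12 L$ ($n{\left(L \right)} = 6 L 2 = 12 L$)
$O{\left(M,j \right)} = -60 + M + j$ ($O{\left(M,j \right)} = \left(M + j\right) + 12 \left(-5\right) = \left(M + j\right) - 60 = -60 + M + j$)
$O{\left(141,-66 \right)} + \left(-16263 - 12466\right) \left(-19372 + F{\left(16 \left(-4\right) \right)}\right) = \left(-60 + 141 - 66\right) + \left(-16263 - 12466\right) \left(-19372 - \frac{36}{16 \left(-4\right)}\right) = 15 - 28729 \left(-19372 - \frac{36}{-64}\right) = 15 - 28729 \left(-19372 - - \frac{9}{16}\right) = 15 - 28729 \left(-19372 + \frac{9}{16}\right) = 15 - - \frac{8904352447}{16} = 15 + \frac{8904352447}{16} = \frac{8904352687}{16}$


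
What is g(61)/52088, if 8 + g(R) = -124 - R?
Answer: -193/52088 ≈ -0.0037053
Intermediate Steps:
g(R) = -132 - R (g(R) = -8 + (-124 - R) = -132 - R)
g(61)/52088 = (-132 - 1*61)/52088 = (-132 - 61)*(1/52088) = -193*1/52088 = -193/52088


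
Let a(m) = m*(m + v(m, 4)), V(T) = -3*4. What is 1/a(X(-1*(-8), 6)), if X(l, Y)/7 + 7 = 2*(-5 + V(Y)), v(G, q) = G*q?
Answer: 1/411845 ≈ 2.4281e-6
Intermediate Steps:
V(T) = -12
X(l, Y) = -287 (X(l, Y) = -49 + 7*(2*(-5 - 12)) = -49 + 7*(2*(-17)) = -49 + 7*(-34) = -49 - 238 = -287)
a(m) = 5*m**2 (a(m) = m*(m + m*4) = m*(m + 4*m) = m*(5*m) = 5*m**2)
1/a(X(-1*(-8), 6)) = 1/(5*(-287)**2) = 1/(5*82369) = 1/411845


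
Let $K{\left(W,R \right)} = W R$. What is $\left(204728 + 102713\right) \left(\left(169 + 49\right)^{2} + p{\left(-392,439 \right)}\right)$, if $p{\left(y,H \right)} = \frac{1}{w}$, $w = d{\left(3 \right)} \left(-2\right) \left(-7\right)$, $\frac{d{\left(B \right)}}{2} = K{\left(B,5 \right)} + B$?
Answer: $\frac{7363856653777}{504} \approx 1.4611 \cdot 10^{10}$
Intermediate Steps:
$K{\left(W,R \right)} = R W$
$d{\left(B \right)} = 12 B$ ($d{\left(B \right)} = 2 \left(5 B + B\right) = 2 \cdot 6 B = 12 B$)
$w = 504$ ($w = 12 \cdot 3 \left(-2\right) \left(-7\right) = 36 \left(-2\right) \left(-7\right) = \left(-72\right) \left(-7\right) = 504$)
$p{\left(y,H \right)} = \frac{1}{504}$
$\left(204728 + 102713\right) \left(\left(169 + 49\right)^{2} + p{\left(-392,439 \right)}\right) = \left(204728 + 102713\right) \left(\left(169 + 49\right)^{2} + \frac{1}{504}\right) = 307441 \left(218^{2} + \frac{1}{504}\right) = 307441 \left(47524 + \frac{1}{504}\right) = 307441 \cdot \frac{23952097}{504} = \frac{7363856653777}{504}$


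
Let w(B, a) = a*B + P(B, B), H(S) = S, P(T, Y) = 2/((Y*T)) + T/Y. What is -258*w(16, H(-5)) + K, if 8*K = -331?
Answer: 1301671/64 ≈ 20339.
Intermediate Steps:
P(T, Y) = T/Y + 2/(T*Y) (P(T, Y) = 2/((T*Y)) + T/Y = 2*(1/(T*Y)) + T/Y = 2/(T*Y) + T/Y = T/Y + 2/(T*Y))
w(B, a) = B*a + (2 + B²)/B² (w(B, a) = a*B + (2 + B²)/(B*B) = B*a + (2 + B²)/B²)
K = -331/8 (K = (⅛)*(-331) = -331/8 ≈ -41.375)
-258*w(16, H(-5)) + K = -258*(1 + 2/16² + 16*(-5)) - 331/8 = -258*(1 + 2*(1/256) - 80) - 331/8 = -258*(1 + 1/128 - 80) - 331/8 = -258*(-10111/128) - 331/8 = 1304319/64 - 331/8 = 1301671/64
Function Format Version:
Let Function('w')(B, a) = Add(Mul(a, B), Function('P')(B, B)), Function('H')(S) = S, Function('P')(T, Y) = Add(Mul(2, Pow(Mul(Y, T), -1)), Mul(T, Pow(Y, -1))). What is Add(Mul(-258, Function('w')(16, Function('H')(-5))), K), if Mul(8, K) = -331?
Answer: Rational(1301671, 64) ≈ 20339.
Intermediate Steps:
Function('P')(T, Y) = Add(Mul(T, Pow(Y, -1)), Mul(2, Pow(T, -1), Pow(Y, -1))) (Function('P')(T, Y) = Add(Mul(2, Pow(Mul(T, Y), -1)), Mul(T, Pow(Y, -1))) = Add(Mul(2, Mul(Pow(T, -1), Pow(Y, -1))), Mul(T, Pow(Y, -1))) = Add(Mul(2, Pow(T, -1), Pow(Y, -1)), Mul(T, Pow(Y, -1))) = Add(Mul(T, Pow(Y, -1)), Mul(2, Pow(T, -1), Pow(Y, -1))))
Function('w')(B, a) = Add(Mul(B, a), Mul(Pow(B, -2), Add(2, Pow(B, 2)))) (Function('w')(B, a) = Add(Mul(a, B), Mul(Pow(B, -1), Pow(B, -1), Add(2, Pow(B, 2)))) = Add(Mul(B, a), Mul(Pow(B, -2), Add(2, Pow(B, 2)))))
K = Rational(-331, 8) (K = Mul(Rational(1, 8), -331) = Rational(-331, 8) ≈ -41.375)
Add(Mul(-258, Function('w')(16, Function('H')(-5))), K) = Add(Mul(-258, Add(1, Mul(2, Pow(16, -2)), Mul(16, -5))), Rational(-331, 8)) = Add(Mul(-258, Add(1, Mul(2, Rational(1, 256)), -80)), Rational(-331, 8)) = Add(Mul(-258, Add(1, Rational(1, 128), -80)), Rational(-331, 8)) = Add(Mul(-258, Rational(-10111, 128)), Rational(-331, 8)) = Add(Rational(1304319, 64), Rational(-331, 8)) = Rational(1301671, 64)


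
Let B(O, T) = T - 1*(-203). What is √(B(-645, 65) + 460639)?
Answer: √460907 ≈ 678.90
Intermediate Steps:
B(O, T) = 203 + T (B(O, T) = T + 203 = 203 + T)
√(B(-645, 65) + 460639) = √((203 + 65) + 460639) = √(268 + 460639) = √460907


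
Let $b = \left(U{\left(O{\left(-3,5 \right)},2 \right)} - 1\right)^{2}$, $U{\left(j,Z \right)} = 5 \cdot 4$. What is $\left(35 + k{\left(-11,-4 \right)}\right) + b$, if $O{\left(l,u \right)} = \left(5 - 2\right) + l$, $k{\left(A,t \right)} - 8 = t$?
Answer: $400$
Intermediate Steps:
$k{\left(A,t \right)} = 8 + t$
$O{\left(l,u \right)} = 3 + l$
$U{\left(j,Z \right)} = 20$
$b = 361$ ($b = \left(20 - 1\right)^{2} = 19^{2} = 361$)
$\left(35 + k{\left(-11,-4 \right)}\right) + b = \left(35 + \left(8 - 4\right)\right) + 361 = \left(35 + 4\right) + 361 = 39 + 361 = 400$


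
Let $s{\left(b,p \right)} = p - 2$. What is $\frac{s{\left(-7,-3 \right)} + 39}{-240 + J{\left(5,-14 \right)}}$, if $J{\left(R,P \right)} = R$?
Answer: $- \frac{34}{235} \approx -0.14468$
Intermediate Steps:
$s{\left(b,p \right)} = -2 + p$
$\frac{s{\left(-7,-3 \right)} + 39}{-240 + J{\left(5,-14 \right)}} = \frac{\left(-2 - 3\right) + 39}{-240 + 5} = \frac{-5 + 39}{-235} = 34 \left(- \frac{1}{235}\right) = - \frac{34}{235}$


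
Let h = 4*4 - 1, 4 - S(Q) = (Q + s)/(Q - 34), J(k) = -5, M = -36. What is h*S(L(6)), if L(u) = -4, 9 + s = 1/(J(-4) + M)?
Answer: 42735/779 ≈ 54.859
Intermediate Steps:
s = -370/41 (s = -9 + 1/(-5 - 36) = -9 + 1/(-41) = -9 - 1/41 = -370/41 ≈ -9.0244)
S(Q) = 4 - (-370/41 + Q)/(-34 + Q) (S(Q) = 4 - (Q - 370/41)/(Q - 34) = 4 - (-370/41 + Q)/(-34 + Q))
h = 15 (h = 16 - 1 = 15)
h*S(L(6)) = 15*((-5206 + 123*(-4))/(41*(-34 - 4))) = 15*((1/41)*(-5206 - 492)/(-38)) = 15*((1/41)*(-1/38)*(-5698)) = 15*(2849/779) = 42735/779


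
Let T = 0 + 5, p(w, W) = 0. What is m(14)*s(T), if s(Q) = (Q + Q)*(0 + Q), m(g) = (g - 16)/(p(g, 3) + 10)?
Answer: -10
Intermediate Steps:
m(g) = -8/5 + g/10 (m(g) = (g - 16)/(0 + 10) = (-16 + g)/10 = (-16 + g)*(⅒) = -8/5 + g/10)
T = 5
s(Q) = 2*Q² (s(Q) = (2*Q)*Q = 2*Q²)
m(14)*s(T) = (-8/5 + (⅒)*14)*(2*5²) = (-8/5 + 7/5)*(2*25) = -⅕*50 = -10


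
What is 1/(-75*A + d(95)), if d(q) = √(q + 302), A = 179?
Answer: -13425/180230228 - √397/180230228 ≈ -7.4599e-5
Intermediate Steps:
d(q) = √(302 + q)
1/(-75*A + d(95)) = 1/(-75*179 + √(302 + 95)) = 1/(-13425 + √397)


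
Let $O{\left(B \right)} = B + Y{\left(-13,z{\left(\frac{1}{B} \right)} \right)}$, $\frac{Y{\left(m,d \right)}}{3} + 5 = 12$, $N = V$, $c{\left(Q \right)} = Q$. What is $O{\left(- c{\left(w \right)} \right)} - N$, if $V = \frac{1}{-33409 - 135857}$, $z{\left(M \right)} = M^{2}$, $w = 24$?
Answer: $- \frac{507797}{169266} \approx -3.0$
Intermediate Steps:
$V = - \frac{1}{169266}$ ($V = \frac{1}{-169266} = - \frac{1}{169266} \approx -5.9079 \cdot 10^{-6}$)
$N = - \frac{1}{169266} \approx -5.9079 \cdot 10^{-6}$
$Y{\left(m,d \right)} = 21$ ($Y{\left(m,d \right)} = -15 + 3 \cdot 12 = -15 + 36 = 21$)
$O{\left(B \right)} = 21 + B$ ($O{\left(B \right)} = B + 21 = 21 + B$)
$O{\left(- c{\left(w \right)} \right)} - N = \left(21 - 24\right) - - \frac{1}{169266} = \left(21 - 24\right) + \frac{1}{169266} = -3 + \frac{1}{169266} = - \frac{507797}{169266}$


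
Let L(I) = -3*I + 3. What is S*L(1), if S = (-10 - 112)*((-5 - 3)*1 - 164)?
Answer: 0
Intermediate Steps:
S = 20984 (S = -122*(-8*1 - 164) = -122*(-8 - 164) = -122*(-172) = 20984)
L(I) = 3 - 3*I
S*L(1) = 20984*(3 - 3*1) = 20984*(3 - 3) = 20984*0 = 0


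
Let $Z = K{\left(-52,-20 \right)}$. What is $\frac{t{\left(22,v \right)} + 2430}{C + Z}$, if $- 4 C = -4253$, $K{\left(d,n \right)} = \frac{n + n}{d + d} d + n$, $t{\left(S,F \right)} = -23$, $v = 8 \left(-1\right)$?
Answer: $\frac{9628}{4093} \approx 2.3523$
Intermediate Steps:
$v = -8$
$K{\left(d,n \right)} = 2 n$ ($K{\left(d,n \right)} = \frac{2 n}{2 d} d + n = 2 n \frac{1}{2 d} d + n = \frac{n}{d} d + n = n + n = 2 n$)
$C = \frac{4253}{4}$ ($C = \left(- \frac{1}{4}\right) \left(-4253\right) = \frac{4253}{4} \approx 1063.3$)
$Z = -40$ ($Z = 2 \left(-20\right) = -40$)
$\frac{t{\left(22,v \right)} + 2430}{C + Z} = \frac{-23 + 2430}{\frac{4253}{4} - 40} = \frac{2407}{\frac{4093}{4}} = 2407 \cdot \frac{4}{4093} = \frac{9628}{4093}$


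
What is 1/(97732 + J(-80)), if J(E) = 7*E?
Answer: 1/97172 ≈ 1.0291e-5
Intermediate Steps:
1/(97732 + J(-80)) = 1/(97732 + 7*(-80)) = 1/(97732 - 560) = 1/97172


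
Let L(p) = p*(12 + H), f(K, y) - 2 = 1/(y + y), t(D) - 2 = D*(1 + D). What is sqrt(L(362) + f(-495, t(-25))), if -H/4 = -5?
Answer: sqrt(4198813045)/602 ≈ 107.64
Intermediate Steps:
H = 20 (H = -4*(-5) = 20)
t(D) = 2 + D*(1 + D)
f(K, y) = 2 + 1/(2*y) (f(K, y) = 2 + 1/(y + y) = 2 + 1/(2*y))
L(p) = 32*p (L(p) = p*(12 + 20) = p*32 = 32*p)
sqrt(L(362) + f(-495, t(-25))) = sqrt(32*362 + (2 + 1/(2*(2 - 25 + (-25)**2)))) = sqrt(11584 + (2 + 1/(2*(2 - 25 + 625)))) = sqrt(11584 + (2 + (1/2)/602)) = sqrt(11584 + (2 + (1/2)*(1/602))) = sqrt(11584 + (2 + 1/1204)) = sqrt(11584 + 2409/1204) = sqrt(13949545/1204) = sqrt(4198813045)/602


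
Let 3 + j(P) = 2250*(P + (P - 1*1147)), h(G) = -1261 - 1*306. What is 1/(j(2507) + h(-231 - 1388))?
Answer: 1/8699180 ≈ 1.1495e-7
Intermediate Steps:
h(G) = -1567 (h(G) = -1261 - 306 = -1567)
j(P) = -2580753 + 4500*P (j(P) = -3 + 2250*(P + (P - 1*1147)) = -3 + 2250*(P + (P - 1147)) = -3 + 2250*(P + (-1147 + P)) = -3 + 2250*(-1147 + 2*P) = -3 + (-2580750 + 4500*P) = -2580753 + 4500*P)
1/(j(2507) + h(-231 - 1388)) = 1/((-2580753 + 4500*2507) - 1567) = 1/((-2580753 + 11281500) - 1567) = 1/(8700747 - 1567) = 1/8699180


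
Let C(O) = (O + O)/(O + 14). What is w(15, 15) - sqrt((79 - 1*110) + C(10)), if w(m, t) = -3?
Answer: -3 - I*sqrt(1086)/6 ≈ -3.0 - 5.4924*I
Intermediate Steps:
C(O) = 2*O/(14 + O) (C(O) = (2*O)/(14 + O) = 2*O/(14 + O))
w(15, 15) - sqrt((79 - 1*110) + C(10)) = -3 - sqrt((79 - 1*110) + 2*10/(14 + 10)) = -3 - sqrt((79 - 110) + 2*10/24) = -3 - sqrt(-31 + 2*10*(1/24)) = -3 - sqrt(-31 + 5/6) = -3 - sqrt(-181/6) = -3 - I*sqrt(1086)/6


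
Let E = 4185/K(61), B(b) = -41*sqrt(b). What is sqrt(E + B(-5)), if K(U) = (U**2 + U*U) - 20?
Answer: sqrt(3451230 - 250947716*I*sqrt(5))/2474 ≈ 6.7913 - 6.7497*I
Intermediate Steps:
K(U) = -20 + 2*U**2 (K(U) = (U**2 + U**2) - 20 = 2*U**2 - 20 = -20 + 2*U**2)
E = 1395/2474 (E = 4185/(-20 + 2*61**2) = 4185/(-20 + 2*3721) = 4185/(-20 + 7442) = 4185/7422 = 4185*(1/7422) = 1395/2474 ≈ 0.56386)
sqrt(E + B(-5)) = sqrt(1395/2474 - 41*I*sqrt(5))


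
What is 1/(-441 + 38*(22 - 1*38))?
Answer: -1/1049 ≈ -0.00095329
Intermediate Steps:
1/(-441 + 38*(22 - 1*38)) = 1/(-441 + 38*(22 - 38)) = 1/(-441 + 38*(-16)) = 1/(-441 - 608) = 1/(-1049) = -1/1049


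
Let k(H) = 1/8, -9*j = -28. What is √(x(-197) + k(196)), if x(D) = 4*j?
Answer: √1810/12 ≈ 3.5453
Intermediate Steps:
j = 28/9 (j = -⅑*(-28) = 28/9 ≈ 3.1111)
k(H) = ⅛
x(D) = 112/9 (x(D) = 4*(28/9) = 112/9)
√(x(-197) + k(196)) = √(112/9 + ⅛) = √(905/72) = √1810/12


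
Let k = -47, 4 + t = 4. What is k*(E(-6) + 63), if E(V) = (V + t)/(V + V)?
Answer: -5969/2 ≈ -2984.5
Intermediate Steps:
t = 0 (t = -4 + 4 = 0)
E(V) = ½ (E(V) = (V + 0)/(V + V) = V/((2*V)) = V*(1/(2*V)) = ½)
k*(E(-6) + 63) = -47*(½ + 63) = -47*127/2 = -5969/2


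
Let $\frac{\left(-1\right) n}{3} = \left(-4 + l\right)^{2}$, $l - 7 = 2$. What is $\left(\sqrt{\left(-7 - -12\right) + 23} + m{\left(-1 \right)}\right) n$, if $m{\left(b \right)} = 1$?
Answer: $-75 - 150 \sqrt{7} \approx -471.86$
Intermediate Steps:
$l = 9$ ($l = 7 + 2 = 9$)
$n = -75$ ($n = - 3 \left(-4 + 9\right)^{2} = - 3 \cdot 5^{2} = \left(-3\right) 25 = -75$)
$\left(\sqrt{\left(-7 - -12\right) + 23} + m{\left(-1 \right)}\right) n = \left(\sqrt{\left(-7 - -12\right) + 23} + 1\right) \left(-75\right) = \left(\sqrt{\left(-7 + 12\right) + 23} + 1\right) \left(-75\right) = \left(\sqrt{5 + 23} + 1\right) \left(-75\right) = \left(\sqrt{28} + 1\right) \left(-75\right) = \left(2 \sqrt{7} + 1\right) \left(-75\right) = \left(1 + 2 \sqrt{7}\right) \left(-75\right) = -75 - 150 \sqrt{7}$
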